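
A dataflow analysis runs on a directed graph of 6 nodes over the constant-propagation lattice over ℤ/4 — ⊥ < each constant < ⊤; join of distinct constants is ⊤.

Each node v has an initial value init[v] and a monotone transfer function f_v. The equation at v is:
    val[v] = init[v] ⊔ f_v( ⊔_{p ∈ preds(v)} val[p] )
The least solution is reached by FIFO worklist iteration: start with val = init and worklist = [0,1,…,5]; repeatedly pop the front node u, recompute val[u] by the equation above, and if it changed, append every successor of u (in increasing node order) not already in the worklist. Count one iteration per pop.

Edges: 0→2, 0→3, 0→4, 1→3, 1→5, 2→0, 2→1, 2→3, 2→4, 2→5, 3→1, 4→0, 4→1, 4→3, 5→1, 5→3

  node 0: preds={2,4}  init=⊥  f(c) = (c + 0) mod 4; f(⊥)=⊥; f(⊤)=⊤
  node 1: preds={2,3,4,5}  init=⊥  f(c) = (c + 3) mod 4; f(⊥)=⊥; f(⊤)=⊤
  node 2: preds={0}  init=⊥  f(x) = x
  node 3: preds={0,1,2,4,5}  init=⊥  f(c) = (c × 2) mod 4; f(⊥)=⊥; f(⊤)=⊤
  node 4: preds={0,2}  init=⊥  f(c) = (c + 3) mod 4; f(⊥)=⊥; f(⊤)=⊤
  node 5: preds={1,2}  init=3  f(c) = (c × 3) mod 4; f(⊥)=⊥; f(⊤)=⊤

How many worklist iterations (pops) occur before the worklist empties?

Worklist (9 pops):
  #1 pop 0: in=⊥ → ⊥ (no change)
  #2 pop 1: in=3 → 2 (was ⊥); enqueue []
  #3 pop 2: in=⊥ → ⊥ (no change)
  #4 pop 3: in=⊤ → ⊤ (was ⊥); enqueue [1]
  #5 pop 4: in=⊥ → ⊥ (no change)
  #6 pop 5: in=2 → ⊤ (was 3); enqueue [3]
  #7 pop 1: in=⊤ → ⊤ (was 2); enqueue [5]
  #8 pop 3: in=⊤ → ⊤ (no change)
  #9 pop 5: in=⊤ → ⊤ (no change)

Fixpoint:
  val[0] = ⊥
  val[1] = ⊤
  val[2] = ⊥
  val[3] = ⊤
  val[4] = ⊥
  val[5] = ⊤

9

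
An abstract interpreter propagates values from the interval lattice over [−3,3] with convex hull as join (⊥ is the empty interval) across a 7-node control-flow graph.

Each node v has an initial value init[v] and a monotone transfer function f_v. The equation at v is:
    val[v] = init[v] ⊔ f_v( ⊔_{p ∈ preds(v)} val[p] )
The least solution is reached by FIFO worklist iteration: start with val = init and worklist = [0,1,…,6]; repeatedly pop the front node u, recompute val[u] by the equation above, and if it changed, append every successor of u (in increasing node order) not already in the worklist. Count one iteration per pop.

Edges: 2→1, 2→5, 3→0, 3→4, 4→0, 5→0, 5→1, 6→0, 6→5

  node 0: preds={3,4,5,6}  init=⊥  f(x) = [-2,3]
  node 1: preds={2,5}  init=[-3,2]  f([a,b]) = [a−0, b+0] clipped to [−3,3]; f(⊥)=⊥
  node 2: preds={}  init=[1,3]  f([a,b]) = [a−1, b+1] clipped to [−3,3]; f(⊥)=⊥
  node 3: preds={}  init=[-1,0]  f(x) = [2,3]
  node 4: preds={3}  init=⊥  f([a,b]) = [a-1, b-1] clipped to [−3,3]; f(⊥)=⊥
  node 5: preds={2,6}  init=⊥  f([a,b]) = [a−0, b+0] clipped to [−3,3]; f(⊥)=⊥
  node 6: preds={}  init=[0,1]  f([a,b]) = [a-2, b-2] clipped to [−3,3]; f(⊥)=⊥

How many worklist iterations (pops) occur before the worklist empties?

9

Iteration log — 9 steps:
  step 1. node 0  ⊔preds=[-1,1]  new=[-2,3]  old=⊥  +wl: 
  step 2. node 1  ⊔preds=[1,3]  new=[-3,3]  old=[-3,2]  +wl: 
  step 3. node 2  ⊔preds=⊥  new=[1,3]  stable
  step 4. node 3  ⊔preds=⊥  new=[-1,3]  old=[-1,0]  +wl: 0
  step 5. node 4  ⊔preds=[-1,3]  new=[-2,2]  old=⊥  +wl: 
  step 6. node 5  ⊔preds=[0,3]  new=[0,3]  old=⊥  +wl: 1
  step 7. node 6  ⊔preds=⊥  new=[0,1]  stable
  step 8. node 0  ⊔preds=[-2,3]  new=[-2,3]  stable
  step 9. node 1  ⊔preds=[0,3]  new=[-3,3]  stable

Least fixpoint reached:
  node 0: [-2,3]
  node 1: [-3,3]
  node 2: [1,3]
  node 3: [-1,3]
  node 4: [-2,2]
  node 5: [0,3]
  node 6: [0,1]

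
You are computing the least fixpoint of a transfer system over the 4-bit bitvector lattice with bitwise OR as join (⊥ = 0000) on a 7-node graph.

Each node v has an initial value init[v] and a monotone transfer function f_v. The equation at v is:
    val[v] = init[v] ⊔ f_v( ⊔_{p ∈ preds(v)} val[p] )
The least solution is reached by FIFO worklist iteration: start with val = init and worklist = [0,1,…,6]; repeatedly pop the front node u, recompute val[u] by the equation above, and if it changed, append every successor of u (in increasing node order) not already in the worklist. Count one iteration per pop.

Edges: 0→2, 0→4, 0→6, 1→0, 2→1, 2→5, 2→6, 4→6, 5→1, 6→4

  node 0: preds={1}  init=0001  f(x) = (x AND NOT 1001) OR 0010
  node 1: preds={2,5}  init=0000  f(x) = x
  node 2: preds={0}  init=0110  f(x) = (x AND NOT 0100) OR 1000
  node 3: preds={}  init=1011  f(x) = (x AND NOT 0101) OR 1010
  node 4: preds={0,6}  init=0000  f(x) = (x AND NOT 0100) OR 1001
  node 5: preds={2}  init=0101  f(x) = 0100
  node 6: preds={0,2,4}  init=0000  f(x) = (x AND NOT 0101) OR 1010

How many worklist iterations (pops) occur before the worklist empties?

Iteration log — 13 steps:
  step 1. node 0  ⊔preds=0000  new=0011  old=0001  +wl: 
  step 2. node 1  ⊔preds=0111  new=0111  old=0000  +wl: 0
  step 3. node 2  ⊔preds=0011  new=1111  old=0110  +wl: 1
  step 4. node 3  ⊔preds=0000  new=1011  stable
  step 5. node 4  ⊔preds=0011  new=1011  old=0000  +wl: 
  step 6. node 5  ⊔preds=1111  new=0101  stable
  step 7. node 6  ⊔preds=1111  new=1010  old=0000  +wl: 4
  step 8. node 0  ⊔preds=0111  new=0111  old=0011  +wl: 2,6
  step 9. node 1  ⊔preds=1111  new=1111  old=0111  +wl: 0
  step 10. node 4  ⊔preds=1111  new=1011  stable
  step 11. node 2  ⊔preds=0111  new=1111  stable
  step 12. node 6  ⊔preds=1111  new=1010  stable
  step 13. node 0  ⊔preds=1111  new=0111  stable

Least fixpoint reached:
  node 0: 0111
  node 1: 1111
  node 2: 1111
  node 3: 1011
  node 4: 1011
  node 5: 0101
  node 6: 1010

13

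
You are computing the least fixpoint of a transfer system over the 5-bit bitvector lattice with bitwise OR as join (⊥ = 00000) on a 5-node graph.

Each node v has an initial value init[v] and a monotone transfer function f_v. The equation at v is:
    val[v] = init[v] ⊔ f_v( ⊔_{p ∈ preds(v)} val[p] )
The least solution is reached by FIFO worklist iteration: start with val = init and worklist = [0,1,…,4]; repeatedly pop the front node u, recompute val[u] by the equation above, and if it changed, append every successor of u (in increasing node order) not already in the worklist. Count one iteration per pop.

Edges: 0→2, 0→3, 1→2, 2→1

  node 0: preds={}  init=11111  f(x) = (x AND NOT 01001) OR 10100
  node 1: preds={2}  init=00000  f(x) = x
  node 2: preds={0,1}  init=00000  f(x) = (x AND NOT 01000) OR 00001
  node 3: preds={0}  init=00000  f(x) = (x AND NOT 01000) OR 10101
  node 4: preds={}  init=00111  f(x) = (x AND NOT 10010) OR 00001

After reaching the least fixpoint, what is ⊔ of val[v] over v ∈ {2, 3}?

Trace (7 dequeues):
  [1] u=0 | in 00000 | out 11111 | ==
  [2] u=1 | in 00000 | out 00000 | ==
  [3] u=2 | in 11111 | out 10111 | prev 00000 | push {1}
  [4] u=3 | in 11111 | out 10111 | prev 00000 | push {}
  [5] u=4 | in 00000 | out 00111 | ==
  [6] u=1 | in 10111 | out 10111 | prev 00000 | push {2}
  [7] u=2 | in 11111 | out 10111 | ==

Converged values:
  [0] 11111
  [1] 10111
  [2] 10111
  [3] 10111
  [4] 00111

10111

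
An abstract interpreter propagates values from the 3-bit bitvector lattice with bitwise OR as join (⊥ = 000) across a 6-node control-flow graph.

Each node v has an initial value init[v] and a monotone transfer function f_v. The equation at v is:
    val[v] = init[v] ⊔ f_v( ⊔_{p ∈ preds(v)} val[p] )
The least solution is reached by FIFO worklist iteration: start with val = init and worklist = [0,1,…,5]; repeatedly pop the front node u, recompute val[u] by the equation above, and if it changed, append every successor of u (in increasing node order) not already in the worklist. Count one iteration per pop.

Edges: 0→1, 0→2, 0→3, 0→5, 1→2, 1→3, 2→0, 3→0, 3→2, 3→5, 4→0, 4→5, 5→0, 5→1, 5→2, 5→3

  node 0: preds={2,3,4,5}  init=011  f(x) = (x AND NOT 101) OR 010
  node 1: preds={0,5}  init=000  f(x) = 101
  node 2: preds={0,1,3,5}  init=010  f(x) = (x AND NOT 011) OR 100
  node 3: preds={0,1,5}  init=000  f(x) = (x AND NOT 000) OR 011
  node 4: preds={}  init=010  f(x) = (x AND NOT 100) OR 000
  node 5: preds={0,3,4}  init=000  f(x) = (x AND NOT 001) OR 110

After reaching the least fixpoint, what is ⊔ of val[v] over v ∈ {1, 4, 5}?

Trace (10 dequeues):
  [1] u=0 | in 010 | out 011 | ==
  [2] u=1 | in 011 | out 101 | prev 000 | push {}
  [3] u=2 | in 111 | out 110 | prev 010 | push {0}
  [4] u=3 | in 111 | out 111 | prev 000 | push {2}
  [5] u=4 | in 000 | out 010 | ==
  [6] u=5 | in 111 | out 110 | prev 000 | push {1,3}
  [7] u=0 | in 111 | out 011 | ==
  [8] u=2 | in 111 | out 110 | ==
  [9] u=1 | in 111 | out 101 | ==
  [10] u=3 | in 111 | out 111 | ==

Converged values:
  [0] 011
  [1] 101
  [2] 110
  [3] 111
  [4] 010
  [5] 110

111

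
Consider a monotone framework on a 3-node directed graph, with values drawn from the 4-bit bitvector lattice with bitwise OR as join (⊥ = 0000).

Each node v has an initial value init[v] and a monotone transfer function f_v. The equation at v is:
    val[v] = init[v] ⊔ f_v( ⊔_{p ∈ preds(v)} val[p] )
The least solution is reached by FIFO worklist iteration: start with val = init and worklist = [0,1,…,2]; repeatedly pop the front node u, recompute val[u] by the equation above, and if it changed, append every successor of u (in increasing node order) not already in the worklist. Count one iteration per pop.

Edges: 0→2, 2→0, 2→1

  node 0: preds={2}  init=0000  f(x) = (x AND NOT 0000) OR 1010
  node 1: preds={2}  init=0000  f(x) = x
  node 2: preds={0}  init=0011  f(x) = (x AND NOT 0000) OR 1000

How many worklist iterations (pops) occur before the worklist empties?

5

Worklist (5 pops):
  #1 pop 0: in=0011 → 1011 (was 0000); enqueue []
  #2 pop 1: in=0011 → 0011 (was 0000); enqueue []
  #3 pop 2: in=1011 → 1011 (was 0011); enqueue [0,1]
  #4 pop 0: in=1011 → 1011 (no change)
  #5 pop 1: in=1011 → 1011 (was 0011); enqueue []

Fixpoint:
  val[0] = 1011
  val[1] = 1011
  val[2] = 1011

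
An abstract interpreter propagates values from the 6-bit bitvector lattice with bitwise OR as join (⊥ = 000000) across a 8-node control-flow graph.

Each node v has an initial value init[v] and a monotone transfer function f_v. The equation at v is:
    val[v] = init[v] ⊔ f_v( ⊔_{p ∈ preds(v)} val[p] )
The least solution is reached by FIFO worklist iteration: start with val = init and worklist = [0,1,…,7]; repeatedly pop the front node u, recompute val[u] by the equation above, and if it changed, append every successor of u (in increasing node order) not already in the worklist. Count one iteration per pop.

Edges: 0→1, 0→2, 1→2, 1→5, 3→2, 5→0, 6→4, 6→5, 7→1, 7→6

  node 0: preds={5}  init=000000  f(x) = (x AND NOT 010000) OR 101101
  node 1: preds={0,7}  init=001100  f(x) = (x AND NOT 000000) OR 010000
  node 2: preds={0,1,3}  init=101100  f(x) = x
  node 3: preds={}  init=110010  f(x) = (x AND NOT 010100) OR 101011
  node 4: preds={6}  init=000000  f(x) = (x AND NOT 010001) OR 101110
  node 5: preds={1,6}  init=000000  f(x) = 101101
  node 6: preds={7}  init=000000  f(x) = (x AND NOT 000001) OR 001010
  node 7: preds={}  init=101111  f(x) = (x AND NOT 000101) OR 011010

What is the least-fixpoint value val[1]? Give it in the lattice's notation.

Trace (16 dequeues):
  [1] u=0 | in 000000 | out 101101 | prev 000000 | push {}
  [2] u=1 | in 101111 | out 111111 | prev 001100 | push {}
  [3] u=2 | in 111111 | out 111111 | prev 101100 | push {}
  [4] u=3 | in 000000 | out 111011 | prev 110010 | push {2}
  [5] u=4 | in 000000 | out 101110 | prev 000000 | push {}
  [6] u=5 | in 111111 | out 101101 | prev 000000 | push {0}
  [7] u=6 | in 101111 | out 101110 | prev 000000 | push {4,5}
  [8] u=7 | in 000000 | out 111111 | prev 101111 | push {1,6}
  [9] u=2 | in 111111 | out 111111 | ==
  [10] u=0 | in 101101 | out 101101 | ==
  [11] u=4 | in 101110 | out 101110 | ==
  [12] u=5 | in 111111 | out 101101 | ==
  [13] u=1 | in 111111 | out 111111 | ==
  [14] u=6 | in 111111 | out 111110 | prev 101110 | push {4,5}
  [15] u=4 | in 111110 | out 101110 | ==
  [16] u=5 | in 111111 | out 101101 | ==

Converged values:
  [0] 101101
  [1] 111111
  [2] 111111
  [3] 111011
  [4] 101110
  [5] 101101
  [6] 111110
  [7] 111111

111111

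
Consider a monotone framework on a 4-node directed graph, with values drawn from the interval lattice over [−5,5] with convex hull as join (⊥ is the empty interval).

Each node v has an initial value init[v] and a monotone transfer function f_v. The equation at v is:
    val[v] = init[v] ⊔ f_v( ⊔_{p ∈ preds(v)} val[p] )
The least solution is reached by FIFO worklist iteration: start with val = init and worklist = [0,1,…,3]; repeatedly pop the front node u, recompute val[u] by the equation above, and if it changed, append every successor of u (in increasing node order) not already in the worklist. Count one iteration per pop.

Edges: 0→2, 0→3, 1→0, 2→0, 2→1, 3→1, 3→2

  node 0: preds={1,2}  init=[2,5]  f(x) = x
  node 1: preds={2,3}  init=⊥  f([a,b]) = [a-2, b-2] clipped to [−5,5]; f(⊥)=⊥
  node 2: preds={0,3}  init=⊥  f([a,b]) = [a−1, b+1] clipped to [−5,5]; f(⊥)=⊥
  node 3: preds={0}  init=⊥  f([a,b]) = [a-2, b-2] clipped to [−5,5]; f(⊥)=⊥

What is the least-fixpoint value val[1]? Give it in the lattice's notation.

Iteration log — 20 steps:
  step 1. node 0  ⊔preds=⊥  new=[2,5]  stable
  step 2. node 1  ⊔preds=⊥  new=⊥  stable
  step 3. node 2  ⊔preds=[2,5]  new=[1,5]  old=⊥  +wl: 0,1
  step 4. node 3  ⊔preds=[2,5]  new=[0,3]  old=⊥  +wl: 2
  step 5. node 0  ⊔preds=[1,5]  new=[1,5]  old=[2,5]  +wl: 3
  step 6. node 1  ⊔preds=[0,5]  new=[-2,3]  old=⊥  +wl: 0
  step 7. node 2  ⊔preds=[0,5]  new=[-1,5]  old=[1,5]  +wl: 1
  step 8. node 3  ⊔preds=[1,5]  new=[-1,3]  old=[0,3]  +wl: 2
  step 9. node 0  ⊔preds=[-2,5]  new=[-2,5]  old=[1,5]  +wl: 3
  step 10. node 1  ⊔preds=[-1,5]  new=[-3,3]  old=[-2,3]  +wl: 0
  step 11. node 2  ⊔preds=[-2,5]  new=[-3,5]  old=[-1,5]  +wl: 1
  step 12. node 3  ⊔preds=[-2,5]  new=[-4,3]  old=[-1,3]  +wl: 2
  step 13. node 0  ⊔preds=[-3,5]  new=[-3,5]  old=[-2,5]  +wl: 3
  step 14. node 1  ⊔preds=[-4,5]  new=[-5,3]  old=[-3,3]  +wl: 0
  step 15. node 2  ⊔preds=[-4,5]  new=[-5,5]  old=[-3,5]  +wl: 1
  step 16. node 3  ⊔preds=[-3,5]  new=[-5,3]  old=[-4,3]  +wl: 2
  step 17. node 0  ⊔preds=[-5,5]  new=[-5,5]  old=[-3,5]  +wl: 3
  step 18. node 1  ⊔preds=[-5,5]  new=[-5,3]  stable
  step 19. node 2  ⊔preds=[-5,5]  new=[-5,5]  stable
  step 20. node 3  ⊔preds=[-5,5]  new=[-5,3]  stable

Least fixpoint reached:
  node 0: [-5,5]
  node 1: [-5,3]
  node 2: [-5,5]
  node 3: [-5,3]

[-5,3]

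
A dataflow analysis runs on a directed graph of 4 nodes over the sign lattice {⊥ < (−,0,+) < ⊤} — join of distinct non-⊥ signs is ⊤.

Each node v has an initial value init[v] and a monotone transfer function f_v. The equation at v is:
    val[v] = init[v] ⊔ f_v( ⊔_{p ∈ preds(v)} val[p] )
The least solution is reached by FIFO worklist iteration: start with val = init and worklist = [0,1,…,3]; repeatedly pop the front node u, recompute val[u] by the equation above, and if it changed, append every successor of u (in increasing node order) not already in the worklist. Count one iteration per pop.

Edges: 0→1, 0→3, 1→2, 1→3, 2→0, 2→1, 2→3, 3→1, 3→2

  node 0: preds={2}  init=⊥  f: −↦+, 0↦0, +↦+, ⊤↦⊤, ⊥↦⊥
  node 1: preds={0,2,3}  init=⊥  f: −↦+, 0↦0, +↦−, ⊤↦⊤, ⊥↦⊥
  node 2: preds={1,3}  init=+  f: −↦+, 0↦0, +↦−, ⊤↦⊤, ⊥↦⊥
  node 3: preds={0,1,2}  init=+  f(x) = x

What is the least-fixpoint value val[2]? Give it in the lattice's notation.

Worklist (8 pops):
  #1 pop 0: in=+ → + (was ⊥); enqueue []
  #2 pop 1: in=+ → − (was ⊥); enqueue []
  #3 pop 2: in=⊤ → ⊤ (was +); enqueue [0,1]
  #4 pop 3: in=⊤ → ⊤ (was +); enqueue [2]
  #5 pop 0: in=⊤ → ⊤ (was +); enqueue [3]
  #6 pop 1: in=⊤ → ⊤ (was −); enqueue []
  #7 pop 2: in=⊤ → ⊤ (no change)
  #8 pop 3: in=⊤ → ⊤ (no change)

Fixpoint:
  val[0] = ⊤
  val[1] = ⊤
  val[2] = ⊤
  val[3] = ⊤

⊤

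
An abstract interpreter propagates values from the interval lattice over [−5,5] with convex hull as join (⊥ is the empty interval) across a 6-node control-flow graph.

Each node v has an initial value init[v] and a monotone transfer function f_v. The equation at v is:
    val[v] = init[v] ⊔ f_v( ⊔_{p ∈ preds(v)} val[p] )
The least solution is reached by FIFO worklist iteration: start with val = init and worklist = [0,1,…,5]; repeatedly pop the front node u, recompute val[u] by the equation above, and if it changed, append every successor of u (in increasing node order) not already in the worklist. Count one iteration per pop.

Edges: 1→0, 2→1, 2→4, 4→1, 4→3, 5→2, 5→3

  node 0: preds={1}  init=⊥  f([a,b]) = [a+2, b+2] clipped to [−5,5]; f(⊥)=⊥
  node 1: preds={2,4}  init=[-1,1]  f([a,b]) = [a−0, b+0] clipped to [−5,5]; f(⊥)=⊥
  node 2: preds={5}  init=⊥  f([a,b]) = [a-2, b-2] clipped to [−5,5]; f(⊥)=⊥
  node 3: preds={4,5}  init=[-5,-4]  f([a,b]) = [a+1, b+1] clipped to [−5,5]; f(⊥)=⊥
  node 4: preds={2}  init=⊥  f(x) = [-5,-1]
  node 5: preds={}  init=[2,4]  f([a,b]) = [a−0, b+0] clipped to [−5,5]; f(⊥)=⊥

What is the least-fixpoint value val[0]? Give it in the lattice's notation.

Iteration log — 9 steps:
  step 1. node 0  ⊔preds=[-1,1]  new=[1,3]  old=⊥  +wl: 
  step 2. node 1  ⊔preds=⊥  new=[-1,1]  stable
  step 3. node 2  ⊔preds=[2,4]  new=[0,2]  old=⊥  +wl: 1
  step 4. node 3  ⊔preds=[2,4]  new=[-5,5]  old=[-5,-4]  +wl: 
  step 5. node 4  ⊔preds=[0,2]  new=[-5,-1]  old=⊥  +wl: 3
  step 6. node 5  ⊔preds=⊥  new=[2,4]  stable
  step 7. node 1  ⊔preds=[-5,2]  new=[-5,2]  old=[-1,1]  +wl: 0
  step 8. node 3  ⊔preds=[-5,4]  new=[-5,5]  stable
  step 9. node 0  ⊔preds=[-5,2]  new=[-3,4]  old=[1,3]  +wl: 

Least fixpoint reached:
  node 0: [-3,4]
  node 1: [-5,2]
  node 2: [0,2]
  node 3: [-5,5]
  node 4: [-5,-1]
  node 5: [2,4]

[-3,4]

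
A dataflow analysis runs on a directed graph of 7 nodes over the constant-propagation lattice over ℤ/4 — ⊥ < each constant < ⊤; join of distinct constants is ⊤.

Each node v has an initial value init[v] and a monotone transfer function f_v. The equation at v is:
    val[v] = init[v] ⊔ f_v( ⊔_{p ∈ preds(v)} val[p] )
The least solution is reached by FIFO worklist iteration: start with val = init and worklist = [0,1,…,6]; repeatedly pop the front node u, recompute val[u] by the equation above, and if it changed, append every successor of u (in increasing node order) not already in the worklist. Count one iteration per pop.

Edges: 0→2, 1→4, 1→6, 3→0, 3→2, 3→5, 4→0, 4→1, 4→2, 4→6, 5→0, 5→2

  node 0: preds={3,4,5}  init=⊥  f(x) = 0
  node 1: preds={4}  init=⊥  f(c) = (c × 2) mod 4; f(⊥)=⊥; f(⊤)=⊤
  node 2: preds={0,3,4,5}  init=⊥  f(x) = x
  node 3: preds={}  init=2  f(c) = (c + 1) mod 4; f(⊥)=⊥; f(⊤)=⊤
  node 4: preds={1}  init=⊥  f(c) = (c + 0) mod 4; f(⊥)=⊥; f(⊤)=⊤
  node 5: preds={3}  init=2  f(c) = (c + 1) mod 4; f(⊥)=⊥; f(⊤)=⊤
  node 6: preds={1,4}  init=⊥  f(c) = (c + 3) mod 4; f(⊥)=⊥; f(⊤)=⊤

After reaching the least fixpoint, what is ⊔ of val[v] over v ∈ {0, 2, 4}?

Iteration log — 9 steps:
  step 1. node 0  ⊔preds=2  new=0  old=⊥  +wl: 
  step 2. node 1  ⊔preds=⊥  new=⊥  stable
  step 3. node 2  ⊔preds=⊤  new=⊤  old=⊥  +wl: 
  step 4. node 3  ⊔preds=⊥  new=2  stable
  step 5. node 4  ⊔preds=⊥  new=⊥  stable
  step 6. node 5  ⊔preds=2  new=⊤  old=2  +wl: 0,2
  step 7. node 6  ⊔preds=⊥  new=⊥  stable
  step 8. node 0  ⊔preds=⊤  new=0  stable
  step 9. node 2  ⊔preds=⊤  new=⊤  stable

Least fixpoint reached:
  node 0: 0
  node 1: ⊥
  node 2: ⊤
  node 3: 2
  node 4: ⊥
  node 5: ⊤
  node 6: ⊥

⊤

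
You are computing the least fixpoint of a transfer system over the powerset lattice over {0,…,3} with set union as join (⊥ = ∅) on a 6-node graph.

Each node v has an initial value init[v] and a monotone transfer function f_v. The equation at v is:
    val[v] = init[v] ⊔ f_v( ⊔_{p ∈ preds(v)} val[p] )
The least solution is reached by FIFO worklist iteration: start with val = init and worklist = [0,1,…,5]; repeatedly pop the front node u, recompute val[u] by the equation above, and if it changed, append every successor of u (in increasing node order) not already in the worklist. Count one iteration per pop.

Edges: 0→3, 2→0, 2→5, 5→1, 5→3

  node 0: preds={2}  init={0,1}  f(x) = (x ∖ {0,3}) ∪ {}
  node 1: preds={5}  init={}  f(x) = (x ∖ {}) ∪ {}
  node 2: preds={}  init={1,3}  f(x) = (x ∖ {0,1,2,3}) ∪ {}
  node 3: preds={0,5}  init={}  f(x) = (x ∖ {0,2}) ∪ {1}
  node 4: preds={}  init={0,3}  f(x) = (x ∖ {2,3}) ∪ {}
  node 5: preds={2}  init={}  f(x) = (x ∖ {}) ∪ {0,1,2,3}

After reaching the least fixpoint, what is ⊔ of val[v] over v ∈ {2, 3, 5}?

{0,1,2,3}

Iteration log — 8 steps:
  step 1. node 0  ⊔preds={1,3}  new={0,1}  stable
  step 2. node 1  ⊔preds={}  new={}  stable
  step 3. node 2  ⊔preds={}  new={1,3}  stable
  step 4. node 3  ⊔preds={0,1}  new={1}  old={}  +wl: 
  step 5. node 4  ⊔preds={}  new={0,3}  stable
  step 6. node 5  ⊔preds={1,3}  new={0,1,2,3}  old={}  +wl: 1,3
  step 7. node 1  ⊔preds={0,1,2,3}  new={0,1,2,3}  old={}  +wl: 
  step 8. node 3  ⊔preds={0,1,2,3}  new={1,3}  old={1}  +wl: 

Least fixpoint reached:
  node 0: {0,1}
  node 1: {0,1,2,3}
  node 2: {1,3}
  node 3: {1,3}
  node 4: {0,3}
  node 5: {0,1,2,3}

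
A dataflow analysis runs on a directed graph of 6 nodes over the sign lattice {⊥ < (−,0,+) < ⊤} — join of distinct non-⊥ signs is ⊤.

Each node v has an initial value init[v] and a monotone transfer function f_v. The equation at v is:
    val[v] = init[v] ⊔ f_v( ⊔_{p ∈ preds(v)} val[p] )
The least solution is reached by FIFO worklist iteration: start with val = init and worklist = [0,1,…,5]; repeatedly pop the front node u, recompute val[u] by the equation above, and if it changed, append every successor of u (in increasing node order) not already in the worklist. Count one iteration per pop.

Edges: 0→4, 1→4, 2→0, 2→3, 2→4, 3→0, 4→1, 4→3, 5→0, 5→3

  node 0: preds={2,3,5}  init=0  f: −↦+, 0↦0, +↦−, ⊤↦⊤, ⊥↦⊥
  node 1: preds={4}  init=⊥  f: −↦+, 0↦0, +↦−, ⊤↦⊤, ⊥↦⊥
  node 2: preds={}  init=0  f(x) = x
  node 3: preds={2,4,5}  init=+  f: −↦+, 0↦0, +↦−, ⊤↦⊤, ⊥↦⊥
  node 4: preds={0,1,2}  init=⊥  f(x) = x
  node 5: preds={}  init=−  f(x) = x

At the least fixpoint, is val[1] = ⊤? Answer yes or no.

Iteration log — 10 steps:
  step 1. node 0  ⊔preds=⊤  new=⊤  old=0  +wl: 
  step 2. node 1  ⊔preds=⊥  new=⊥  stable
  step 3. node 2  ⊔preds=⊥  new=0  stable
  step 4. node 3  ⊔preds=⊤  new=⊤  old=+  +wl: 0
  step 5. node 4  ⊔preds=⊤  new=⊤  old=⊥  +wl: 1,3
  step 6. node 5  ⊔preds=⊥  new=−  stable
  step 7. node 0  ⊔preds=⊤  new=⊤  stable
  step 8. node 1  ⊔preds=⊤  new=⊤  old=⊥  +wl: 4
  step 9. node 3  ⊔preds=⊤  new=⊤  stable
  step 10. node 4  ⊔preds=⊤  new=⊤  stable

Least fixpoint reached:
  node 0: ⊤
  node 1: ⊤
  node 2: 0
  node 3: ⊤
  node 4: ⊤
  node 5: −

yes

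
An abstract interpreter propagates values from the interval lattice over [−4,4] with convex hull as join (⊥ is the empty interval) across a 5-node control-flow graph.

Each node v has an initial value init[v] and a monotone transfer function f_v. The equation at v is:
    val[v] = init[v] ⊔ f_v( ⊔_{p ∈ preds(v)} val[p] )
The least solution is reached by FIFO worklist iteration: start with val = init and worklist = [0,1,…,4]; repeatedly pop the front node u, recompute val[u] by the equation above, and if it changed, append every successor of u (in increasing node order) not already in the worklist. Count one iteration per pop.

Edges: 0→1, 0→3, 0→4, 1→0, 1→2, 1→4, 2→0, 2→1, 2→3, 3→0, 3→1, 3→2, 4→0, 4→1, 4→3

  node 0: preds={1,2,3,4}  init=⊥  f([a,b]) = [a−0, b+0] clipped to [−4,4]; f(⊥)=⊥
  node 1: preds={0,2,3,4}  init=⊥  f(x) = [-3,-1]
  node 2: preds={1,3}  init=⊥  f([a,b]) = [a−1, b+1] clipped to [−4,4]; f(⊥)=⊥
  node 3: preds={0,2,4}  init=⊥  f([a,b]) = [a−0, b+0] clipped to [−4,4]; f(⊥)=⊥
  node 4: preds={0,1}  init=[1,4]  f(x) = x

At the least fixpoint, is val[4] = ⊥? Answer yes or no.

no

Trace (13 dequeues):
  [1] u=0 | in [1,4] | out [1,4] | prev ⊥ | push {}
  [2] u=1 | in [1,4] | out [-3,-1] | prev ⊥ | push {0}
  [3] u=2 | in [-3,-1] | out [-4,0] | prev ⊥ | push {1}
  [4] u=3 | in [-4,4] | out [-4,4] | prev ⊥ | push {2}
  [5] u=4 | in [-3,4] | out [-3,4] | prev [1,4] | push {3}
  [6] u=0 | in [-4,4] | out [-4,4] | prev [1,4] | push {4}
  [7] u=1 | in [-4,4] | out [-3,-1] | ==
  [8] u=2 | in [-4,4] | out [-4,4] | prev [-4,0] | push {0,1}
  [9] u=3 | in [-4,4] | out [-4,4] | ==
  [10] u=4 | in [-4,4] | out [-4,4] | prev [-3,4] | push {3}
  [11] u=0 | in [-4,4] | out [-4,4] | ==
  [12] u=1 | in [-4,4] | out [-3,-1] | ==
  [13] u=3 | in [-4,4] | out [-4,4] | ==

Converged values:
  [0] [-4,4]
  [1] [-3,-1]
  [2] [-4,4]
  [3] [-4,4]
  [4] [-4,4]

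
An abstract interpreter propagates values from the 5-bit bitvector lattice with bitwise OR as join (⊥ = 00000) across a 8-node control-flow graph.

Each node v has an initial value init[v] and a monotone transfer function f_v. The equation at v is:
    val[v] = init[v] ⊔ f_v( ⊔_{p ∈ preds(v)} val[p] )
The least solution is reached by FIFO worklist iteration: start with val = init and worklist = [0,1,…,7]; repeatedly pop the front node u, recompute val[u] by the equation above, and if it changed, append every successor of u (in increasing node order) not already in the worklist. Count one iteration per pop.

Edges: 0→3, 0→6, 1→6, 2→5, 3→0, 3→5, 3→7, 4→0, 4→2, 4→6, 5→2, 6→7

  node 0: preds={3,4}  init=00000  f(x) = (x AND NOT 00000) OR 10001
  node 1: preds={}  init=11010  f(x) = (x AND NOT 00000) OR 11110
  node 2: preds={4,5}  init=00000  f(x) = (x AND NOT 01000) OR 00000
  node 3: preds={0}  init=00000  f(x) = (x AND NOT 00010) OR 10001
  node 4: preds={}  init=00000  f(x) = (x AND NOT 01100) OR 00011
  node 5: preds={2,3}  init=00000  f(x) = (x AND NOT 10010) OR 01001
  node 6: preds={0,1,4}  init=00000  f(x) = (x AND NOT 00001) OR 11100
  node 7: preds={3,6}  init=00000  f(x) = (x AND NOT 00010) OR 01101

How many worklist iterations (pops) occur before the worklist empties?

Iteration log — 13 steps:
  step 1. node 0  ⊔preds=00000  new=10001  old=00000  +wl: 
  step 2. node 1  ⊔preds=00000  new=11110  old=11010  +wl: 
  step 3. node 2  ⊔preds=00000  new=00000  stable
  step 4. node 3  ⊔preds=10001  new=10001  old=00000  +wl: 0
  step 5. node 4  ⊔preds=00000  new=00011  old=00000  +wl: 2
  step 6. node 5  ⊔preds=10001  new=01001  old=00000  +wl: 
  step 7. node 6  ⊔preds=11111  new=11110  old=00000  +wl: 
  step 8. node 7  ⊔preds=11111  new=11101  old=00000  +wl: 
  step 9. node 0  ⊔preds=10011  new=10011  old=10001  +wl: 3,6
  step 10. node 2  ⊔preds=01011  new=00011  old=00000  +wl: 5
  step 11. node 3  ⊔preds=10011  new=10001  stable
  step 12. node 6  ⊔preds=11111  new=11110  stable
  step 13. node 5  ⊔preds=10011  new=01001  stable

Least fixpoint reached:
  node 0: 10011
  node 1: 11110
  node 2: 00011
  node 3: 10001
  node 4: 00011
  node 5: 01001
  node 6: 11110
  node 7: 11101

13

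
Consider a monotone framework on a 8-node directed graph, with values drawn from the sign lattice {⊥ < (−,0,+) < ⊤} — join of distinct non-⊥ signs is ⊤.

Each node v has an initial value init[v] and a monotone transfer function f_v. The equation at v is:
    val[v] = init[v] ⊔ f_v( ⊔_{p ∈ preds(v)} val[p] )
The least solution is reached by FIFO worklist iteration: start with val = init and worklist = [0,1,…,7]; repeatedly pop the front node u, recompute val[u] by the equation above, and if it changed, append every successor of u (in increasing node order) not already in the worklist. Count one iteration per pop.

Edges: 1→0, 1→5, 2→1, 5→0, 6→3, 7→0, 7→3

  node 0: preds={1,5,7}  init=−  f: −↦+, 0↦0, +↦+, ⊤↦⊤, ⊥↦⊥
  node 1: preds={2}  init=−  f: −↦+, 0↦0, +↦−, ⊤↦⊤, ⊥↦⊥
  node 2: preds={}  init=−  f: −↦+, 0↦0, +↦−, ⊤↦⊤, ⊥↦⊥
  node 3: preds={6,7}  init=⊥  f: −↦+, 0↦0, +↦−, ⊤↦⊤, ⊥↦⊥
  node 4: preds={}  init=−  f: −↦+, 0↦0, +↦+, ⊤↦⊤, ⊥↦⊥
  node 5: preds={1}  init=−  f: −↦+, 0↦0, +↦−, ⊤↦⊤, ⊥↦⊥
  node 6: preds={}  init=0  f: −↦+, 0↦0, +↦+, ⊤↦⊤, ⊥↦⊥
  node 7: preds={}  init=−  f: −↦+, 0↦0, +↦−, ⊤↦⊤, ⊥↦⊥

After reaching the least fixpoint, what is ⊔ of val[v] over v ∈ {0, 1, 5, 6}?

⊤

Worklist (9 pops):
  #1 pop 0: in=− → ⊤ (was −); enqueue []
  #2 pop 1: in=− → ⊤ (was −); enqueue [0]
  #3 pop 2: in=⊥ → − (no change)
  #4 pop 3: in=⊤ → ⊤ (was ⊥); enqueue []
  #5 pop 4: in=⊥ → − (no change)
  #6 pop 5: in=⊤ → ⊤ (was −); enqueue []
  #7 pop 6: in=⊥ → 0 (no change)
  #8 pop 7: in=⊥ → − (no change)
  #9 pop 0: in=⊤ → ⊤ (no change)

Fixpoint:
  val[0] = ⊤
  val[1] = ⊤
  val[2] = −
  val[3] = ⊤
  val[4] = −
  val[5] = ⊤
  val[6] = 0
  val[7] = −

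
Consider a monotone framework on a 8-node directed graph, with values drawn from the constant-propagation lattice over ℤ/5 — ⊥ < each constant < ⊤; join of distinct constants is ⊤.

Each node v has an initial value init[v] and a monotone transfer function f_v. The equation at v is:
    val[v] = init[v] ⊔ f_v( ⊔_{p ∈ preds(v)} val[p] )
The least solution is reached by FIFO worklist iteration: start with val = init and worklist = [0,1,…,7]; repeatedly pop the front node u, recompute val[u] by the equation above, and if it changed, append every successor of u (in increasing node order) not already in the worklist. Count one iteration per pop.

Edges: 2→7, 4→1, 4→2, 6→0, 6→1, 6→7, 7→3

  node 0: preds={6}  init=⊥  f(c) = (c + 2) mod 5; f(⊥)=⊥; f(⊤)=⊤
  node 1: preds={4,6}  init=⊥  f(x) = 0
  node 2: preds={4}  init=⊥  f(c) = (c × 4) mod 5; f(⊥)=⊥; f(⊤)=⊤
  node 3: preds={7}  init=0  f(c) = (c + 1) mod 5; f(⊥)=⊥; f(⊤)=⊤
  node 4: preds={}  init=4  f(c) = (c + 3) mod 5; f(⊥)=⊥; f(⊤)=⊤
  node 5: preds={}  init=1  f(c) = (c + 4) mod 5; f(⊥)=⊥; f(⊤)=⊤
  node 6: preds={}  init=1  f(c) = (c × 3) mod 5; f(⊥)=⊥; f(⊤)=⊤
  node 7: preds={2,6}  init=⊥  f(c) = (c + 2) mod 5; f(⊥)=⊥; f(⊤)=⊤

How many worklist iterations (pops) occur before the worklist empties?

Worklist (9 pops):
  #1 pop 0: in=1 → 3 (was ⊥); enqueue []
  #2 pop 1: in=⊤ → 0 (was ⊥); enqueue []
  #3 pop 2: in=4 → 1 (was ⊥); enqueue []
  #4 pop 3: in=⊥ → 0 (no change)
  #5 pop 4: in=⊥ → 4 (no change)
  #6 pop 5: in=⊥ → 1 (no change)
  #7 pop 6: in=⊥ → 1 (no change)
  #8 pop 7: in=1 → 3 (was ⊥); enqueue [3]
  #9 pop 3: in=3 → ⊤ (was 0); enqueue []

Fixpoint:
  val[0] = 3
  val[1] = 0
  val[2] = 1
  val[3] = ⊤
  val[4] = 4
  val[5] = 1
  val[6] = 1
  val[7] = 3

9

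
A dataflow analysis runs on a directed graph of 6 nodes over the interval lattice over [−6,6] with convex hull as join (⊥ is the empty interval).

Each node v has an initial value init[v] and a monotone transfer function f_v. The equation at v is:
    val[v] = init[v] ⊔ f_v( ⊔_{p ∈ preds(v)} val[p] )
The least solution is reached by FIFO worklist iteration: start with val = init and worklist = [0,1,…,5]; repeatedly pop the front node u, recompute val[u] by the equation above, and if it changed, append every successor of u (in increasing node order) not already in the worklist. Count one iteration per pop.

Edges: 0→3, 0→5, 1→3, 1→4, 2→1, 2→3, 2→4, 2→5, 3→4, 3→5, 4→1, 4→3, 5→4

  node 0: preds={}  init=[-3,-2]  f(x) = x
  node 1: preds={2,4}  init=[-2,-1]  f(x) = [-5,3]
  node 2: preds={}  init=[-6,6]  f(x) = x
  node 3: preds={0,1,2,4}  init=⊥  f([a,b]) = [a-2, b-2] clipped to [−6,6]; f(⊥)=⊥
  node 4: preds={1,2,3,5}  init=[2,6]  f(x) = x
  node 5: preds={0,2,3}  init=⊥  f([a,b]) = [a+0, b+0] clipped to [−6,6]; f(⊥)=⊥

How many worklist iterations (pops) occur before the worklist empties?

Iteration log — 9 steps:
  step 1. node 0  ⊔preds=⊥  new=[-3,-2]  stable
  step 2. node 1  ⊔preds=[-6,6]  new=[-5,3]  old=[-2,-1]  +wl: 
  step 3. node 2  ⊔preds=⊥  new=[-6,6]  stable
  step 4. node 3  ⊔preds=[-6,6]  new=[-6,4]  old=⊥  +wl: 
  step 5. node 4  ⊔preds=[-6,6]  new=[-6,6]  old=[2,6]  +wl: 1,3
  step 6. node 5  ⊔preds=[-6,6]  new=[-6,6]  old=⊥  +wl: 4
  step 7. node 1  ⊔preds=[-6,6]  new=[-5,3]  stable
  step 8. node 3  ⊔preds=[-6,6]  new=[-6,4]  stable
  step 9. node 4  ⊔preds=[-6,6]  new=[-6,6]  stable

Least fixpoint reached:
  node 0: [-3,-2]
  node 1: [-5,3]
  node 2: [-6,6]
  node 3: [-6,4]
  node 4: [-6,6]
  node 5: [-6,6]

9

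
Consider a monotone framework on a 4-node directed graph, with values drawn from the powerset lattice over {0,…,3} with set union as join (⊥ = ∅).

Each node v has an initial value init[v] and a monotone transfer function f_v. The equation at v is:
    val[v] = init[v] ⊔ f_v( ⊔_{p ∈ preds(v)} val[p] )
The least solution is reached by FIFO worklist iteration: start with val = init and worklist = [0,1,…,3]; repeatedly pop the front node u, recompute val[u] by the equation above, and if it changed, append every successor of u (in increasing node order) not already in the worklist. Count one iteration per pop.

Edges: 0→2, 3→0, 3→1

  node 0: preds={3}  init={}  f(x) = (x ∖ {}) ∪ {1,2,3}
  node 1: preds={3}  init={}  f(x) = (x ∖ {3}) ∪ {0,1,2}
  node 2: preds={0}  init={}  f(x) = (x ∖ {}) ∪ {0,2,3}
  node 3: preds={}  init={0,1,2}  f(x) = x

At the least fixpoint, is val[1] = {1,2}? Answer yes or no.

Iteration log — 4 steps:
  step 1. node 0  ⊔preds={0,1,2}  new={0,1,2,3}  old={}  +wl: 
  step 2. node 1  ⊔preds={0,1,2}  new={0,1,2}  old={}  +wl: 
  step 3. node 2  ⊔preds={0,1,2,3}  new={0,1,2,3}  old={}  +wl: 
  step 4. node 3  ⊔preds={}  new={0,1,2}  stable

Least fixpoint reached:
  node 0: {0,1,2,3}
  node 1: {0,1,2}
  node 2: {0,1,2,3}
  node 3: {0,1,2}

no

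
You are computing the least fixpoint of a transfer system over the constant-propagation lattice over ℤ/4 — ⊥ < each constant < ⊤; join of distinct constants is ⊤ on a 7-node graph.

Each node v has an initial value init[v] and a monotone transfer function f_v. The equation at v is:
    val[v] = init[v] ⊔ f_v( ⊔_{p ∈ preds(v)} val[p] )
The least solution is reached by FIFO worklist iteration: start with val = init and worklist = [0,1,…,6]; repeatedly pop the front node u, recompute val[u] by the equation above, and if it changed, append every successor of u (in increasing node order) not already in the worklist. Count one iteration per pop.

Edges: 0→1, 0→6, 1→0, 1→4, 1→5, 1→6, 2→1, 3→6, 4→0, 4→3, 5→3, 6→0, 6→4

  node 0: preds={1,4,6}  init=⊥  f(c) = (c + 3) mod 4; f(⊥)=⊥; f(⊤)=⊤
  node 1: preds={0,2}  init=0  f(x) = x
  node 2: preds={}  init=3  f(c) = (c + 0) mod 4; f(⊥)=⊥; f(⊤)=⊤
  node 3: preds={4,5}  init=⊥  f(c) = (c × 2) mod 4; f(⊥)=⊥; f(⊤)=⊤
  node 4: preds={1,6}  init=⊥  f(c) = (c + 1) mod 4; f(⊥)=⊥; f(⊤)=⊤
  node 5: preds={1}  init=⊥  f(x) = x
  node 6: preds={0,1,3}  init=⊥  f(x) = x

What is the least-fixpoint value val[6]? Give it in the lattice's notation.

⊤

Trace (12 dequeues):
  [1] u=0 | in 0 | out 3 | prev ⊥ | push {}
  [2] u=1 | in 3 | out ⊤ | prev 0 | push {0}
  [3] u=2 | in ⊥ | out 3 | ==
  [4] u=3 | in ⊥ | out ⊥ | ==
  [5] u=4 | in ⊤ | out ⊤ | prev ⊥ | push {3}
  [6] u=5 | in ⊤ | out ⊤ | prev ⊥ | push {}
  [7] u=6 | in ⊤ | out ⊤ | prev ⊥ | push {4}
  [8] u=0 | in ⊤ | out ⊤ | prev 3 | push {1,6}
  [9] u=3 | in ⊤ | out ⊤ | prev ⊥ | push {}
  [10] u=4 | in ⊤ | out ⊤ | ==
  [11] u=1 | in ⊤ | out ⊤ | ==
  [12] u=6 | in ⊤ | out ⊤ | ==

Converged values:
  [0] ⊤
  [1] ⊤
  [2] 3
  [3] ⊤
  [4] ⊤
  [5] ⊤
  [6] ⊤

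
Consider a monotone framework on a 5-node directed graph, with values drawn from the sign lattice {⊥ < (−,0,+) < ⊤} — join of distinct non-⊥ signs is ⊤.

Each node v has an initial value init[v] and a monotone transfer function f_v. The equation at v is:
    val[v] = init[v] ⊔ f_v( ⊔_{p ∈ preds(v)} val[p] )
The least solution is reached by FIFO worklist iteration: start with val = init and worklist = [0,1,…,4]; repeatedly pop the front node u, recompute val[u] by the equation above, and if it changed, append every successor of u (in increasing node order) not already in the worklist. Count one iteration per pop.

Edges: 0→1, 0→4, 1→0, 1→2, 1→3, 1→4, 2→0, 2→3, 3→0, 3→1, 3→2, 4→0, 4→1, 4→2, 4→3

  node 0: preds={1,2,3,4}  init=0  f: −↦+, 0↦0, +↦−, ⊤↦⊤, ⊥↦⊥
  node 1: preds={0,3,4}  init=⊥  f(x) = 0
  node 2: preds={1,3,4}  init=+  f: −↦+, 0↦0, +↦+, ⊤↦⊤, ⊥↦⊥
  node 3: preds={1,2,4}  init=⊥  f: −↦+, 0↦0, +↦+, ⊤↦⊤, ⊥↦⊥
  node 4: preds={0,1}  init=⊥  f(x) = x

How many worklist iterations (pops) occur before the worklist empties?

9

Trace (9 dequeues):
  [1] u=0 | in + | out ⊤ | prev 0 | push {}
  [2] u=1 | in ⊤ | out 0 | prev ⊥ | push {0}
  [3] u=2 | in 0 | out ⊤ | prev + | push {}
  [4] u=3 | in ⊤ | out ⊤ | prev ⊥ | push {1,2}
  [5] u=4 | in ⊤ | out ⊤ | prev ⊥ | push {3}
  [6] u=0 | in ⊤ | out ⊤ | ==
  [7] u=1 | in ⊤ | out 0 | ==
  [8] u=2 | in ⊤ | out ⊤ | ==
  [9] u=3 | in ⊤ | out ⊤ | ==

Converged values:
  [0] ⊤
  [1] 0
  [2] ⊤
  [3] ⊤
  [4] ⊤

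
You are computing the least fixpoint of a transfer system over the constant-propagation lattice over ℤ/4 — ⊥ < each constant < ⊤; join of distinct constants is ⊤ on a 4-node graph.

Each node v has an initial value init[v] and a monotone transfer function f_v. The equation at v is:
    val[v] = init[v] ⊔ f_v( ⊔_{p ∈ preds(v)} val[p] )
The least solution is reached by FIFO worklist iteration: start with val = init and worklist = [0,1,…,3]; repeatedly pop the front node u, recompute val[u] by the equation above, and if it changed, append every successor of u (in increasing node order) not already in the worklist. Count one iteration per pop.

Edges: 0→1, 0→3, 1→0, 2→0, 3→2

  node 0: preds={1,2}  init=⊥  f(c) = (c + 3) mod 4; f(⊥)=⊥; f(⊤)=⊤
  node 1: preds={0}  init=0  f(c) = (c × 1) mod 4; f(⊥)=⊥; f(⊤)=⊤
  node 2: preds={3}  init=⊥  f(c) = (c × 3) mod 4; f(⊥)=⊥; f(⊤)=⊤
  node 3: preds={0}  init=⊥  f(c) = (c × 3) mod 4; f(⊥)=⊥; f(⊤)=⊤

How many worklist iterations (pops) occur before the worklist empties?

11

Worklist (11 pops):
  #1 pop 0: in=0 → 3 (was ⊥); enqueue []
  #2 pop 1: in=3 → ⊤ (was 0); enqueue [0]
  #3 pop 2: in=⊥ → ⊥ (no change)
  #4 pop 3: in=3 → 1 (was ⊥); enqueue [2]
  #5 pop 0: in=⊤ → ⊤ (was 3); enqueue [1,3]
  #6 pop 2: in=1 → 3 (was ⊥); enqueue [0]
  #7 pop 1: in=⊤ → ⊤ (no change)
  #8 pop 3: in=⊤ → ⊤ (was 1); enqueue [2]
  #9 pop 0: in=⊤ → ⊤ (no change)
  #10 pop 2: in=⊤ → ⊤ (was 3); enqueue [0]
  #11 pop 0: in=⊤ → ⊤ (no change)

Fixpoint:
  val[0] = ⊤
  val[1] = ⊤
  val[2] = ⊤
  val[3] = ⊤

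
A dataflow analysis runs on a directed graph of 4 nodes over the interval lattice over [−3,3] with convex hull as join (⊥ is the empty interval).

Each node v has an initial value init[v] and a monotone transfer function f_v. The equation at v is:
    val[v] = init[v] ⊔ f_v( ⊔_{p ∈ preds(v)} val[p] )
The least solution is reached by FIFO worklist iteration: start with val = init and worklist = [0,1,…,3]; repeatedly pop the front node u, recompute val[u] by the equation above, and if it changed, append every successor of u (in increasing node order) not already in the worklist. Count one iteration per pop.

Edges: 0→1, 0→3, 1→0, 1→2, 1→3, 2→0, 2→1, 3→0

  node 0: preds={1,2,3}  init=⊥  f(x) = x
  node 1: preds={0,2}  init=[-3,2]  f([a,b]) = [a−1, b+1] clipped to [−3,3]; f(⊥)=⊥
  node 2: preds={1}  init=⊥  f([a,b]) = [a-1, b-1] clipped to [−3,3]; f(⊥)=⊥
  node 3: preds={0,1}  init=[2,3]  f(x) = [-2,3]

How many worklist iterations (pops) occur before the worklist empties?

6

Trace (6 dequeues):
  [1] u=0 | in [-3,3] | out [-3,3] | prev ⊥ | push {}
  [2] u=1 | in [-3,3] | out [-3,3] | prev [-3,2] | push {0}
  [3] u=2 | in [-3,3] | out [-3,2] | prev ⊥ | push {1}
  [4] u=3 | in [-3,3] | out [-2,3] | prev [2,3] | push {}
  [5] u=0 | in [-3,3] | out [-3,3] | ==
  [6] u=1 | in [-3,3] | out [-3,3] | ==

Converged values:
  [0] [-3,3]
  [1] [-3,3]
  [2] [-3,2]
  [3] [-2,3]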